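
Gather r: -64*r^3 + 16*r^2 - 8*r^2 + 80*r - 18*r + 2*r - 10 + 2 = -64*r^3 + 8*r^2 + 64*r - 8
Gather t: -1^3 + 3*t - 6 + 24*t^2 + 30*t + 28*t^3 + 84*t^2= 28*t^3 + 108*t^2 + 33*t - 7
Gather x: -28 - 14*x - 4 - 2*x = -16*x - 32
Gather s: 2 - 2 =0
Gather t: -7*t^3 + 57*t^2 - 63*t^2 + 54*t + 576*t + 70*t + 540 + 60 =-7*t^3 - 6*t^2 + 700*t + 600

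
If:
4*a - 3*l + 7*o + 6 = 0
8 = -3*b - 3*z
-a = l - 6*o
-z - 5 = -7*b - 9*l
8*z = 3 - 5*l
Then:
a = -316/651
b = -311/168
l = 40/21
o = 22/93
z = -137/168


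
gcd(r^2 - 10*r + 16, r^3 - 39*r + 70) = r - 2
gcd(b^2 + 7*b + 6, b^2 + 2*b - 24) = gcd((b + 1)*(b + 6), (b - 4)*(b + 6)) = b + 6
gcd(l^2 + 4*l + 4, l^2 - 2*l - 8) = l + 2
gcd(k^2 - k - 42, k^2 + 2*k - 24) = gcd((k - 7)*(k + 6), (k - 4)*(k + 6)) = k + 6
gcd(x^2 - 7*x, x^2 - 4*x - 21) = x - 7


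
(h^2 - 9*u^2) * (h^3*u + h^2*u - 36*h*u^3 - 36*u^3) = h^5*u + h^4*u - 45*h^3*u^3 - 45*h^2*u^3 + 324*h*u^5 + 324*u^5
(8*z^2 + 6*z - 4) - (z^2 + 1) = 7*z^2 + 6*z - 5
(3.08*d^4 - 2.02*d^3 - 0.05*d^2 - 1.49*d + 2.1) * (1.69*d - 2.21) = 5.2052*d^5 - 10.2206*d^4 + 4.3797*d^3 - 2.4076*d^2 + 6.8419*d - 4.641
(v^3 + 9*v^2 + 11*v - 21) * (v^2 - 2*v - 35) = v^5 + 7*v^4 - 42*v^3 - 358*v^2 - 343*v + 735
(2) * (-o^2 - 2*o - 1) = -2*o^2 - 4*o - 2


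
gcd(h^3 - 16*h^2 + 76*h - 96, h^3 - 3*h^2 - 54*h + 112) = h^2 - 10*h + 16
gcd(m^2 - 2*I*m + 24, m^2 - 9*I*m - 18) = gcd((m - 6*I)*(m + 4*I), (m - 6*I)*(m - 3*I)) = m - 6*I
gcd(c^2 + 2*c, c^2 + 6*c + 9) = 1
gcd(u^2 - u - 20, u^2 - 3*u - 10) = u - 5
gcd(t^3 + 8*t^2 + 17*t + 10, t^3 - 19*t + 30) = t + 5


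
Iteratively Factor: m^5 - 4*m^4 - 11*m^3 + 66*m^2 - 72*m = (m - 2)*(m^4 - 2*m^3 - 15*m^2 + 36*m) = (m - 3)*(m - 2)*(m^3 + m^2 - 12*m) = (m - 3)*(m - 2)*(m + 4)*(m^2 - 3*m) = m*(m - 3)*(m - 2)*(m + 4)*(m - 3)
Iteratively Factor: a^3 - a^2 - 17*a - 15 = (a + 1)*(a^2 - 2*a - 15) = (a + 1)*(a + 3)*(a - 5)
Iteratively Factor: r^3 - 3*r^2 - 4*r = (r - 4)*(r^2 + r) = (r - 4)*(r + 1)*(r)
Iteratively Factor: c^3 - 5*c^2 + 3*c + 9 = (c + 1)*(c^2 - 6*c + 9) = (c - 3)*(c + 1)*(c - 3)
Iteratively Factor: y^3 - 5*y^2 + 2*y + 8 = (y + 1)*(y^2 - 6*y + 8) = (y - 2)*(y + 1)*(y - 4)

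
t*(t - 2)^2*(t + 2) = t^4 - 2*t^3 - 4*t^2 + 8*t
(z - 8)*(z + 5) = z^2 - 3*z - 40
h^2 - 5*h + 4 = (h - 4)*(h - 1)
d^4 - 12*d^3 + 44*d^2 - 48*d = d*(d - 6)*(d - 4)*(d - 2)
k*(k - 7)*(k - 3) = k^3 - 10*k^2 + 21*k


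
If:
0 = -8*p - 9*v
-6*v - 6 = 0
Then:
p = 9/8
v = -1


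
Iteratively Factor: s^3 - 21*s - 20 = (s + 1)*(s^2 - s - 20) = (s - 5)*(s + 1)*(s + 4)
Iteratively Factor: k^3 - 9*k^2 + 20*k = (k - 5)*(k^2 - 4*k) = k*(k - 5)*(k - 4)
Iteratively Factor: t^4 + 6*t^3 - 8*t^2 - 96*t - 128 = (t + 4)*(t^3 + 2*t^2 - 16*t - 32) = (t + 4)^2*(t^2 - 2*t - 8) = (t - 4)*(t + 4)^2*(t + 2)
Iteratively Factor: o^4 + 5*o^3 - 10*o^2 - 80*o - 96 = (o + 2)*(o^3 + 3*o^2 - 16*o - 48) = (o + 2)*(o + 3)*(o^2 - 16) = (o + 2)*(o + 3)*(o + 4)*(o - 4)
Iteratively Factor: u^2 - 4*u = (u)*(u - 4)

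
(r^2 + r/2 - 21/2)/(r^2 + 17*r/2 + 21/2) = (2*r^2 + r - 21)/(2*r^2 + 17*r + 21)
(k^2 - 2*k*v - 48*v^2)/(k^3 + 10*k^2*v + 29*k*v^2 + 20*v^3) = (k^2 - 2*k*v - 48*v^2)/(k^3 + 10*k^2*v + 29*k*v^2 + 20*v^3)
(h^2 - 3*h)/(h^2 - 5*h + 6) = h/(h - 2)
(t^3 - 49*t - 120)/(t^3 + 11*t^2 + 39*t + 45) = (t - 8)/(t + 3)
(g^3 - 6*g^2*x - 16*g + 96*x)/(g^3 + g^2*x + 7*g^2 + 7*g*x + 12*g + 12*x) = (g^2 - 6*g*x - 4*g + 24*x)/(g^2 + g*x + 3*g + 3*x)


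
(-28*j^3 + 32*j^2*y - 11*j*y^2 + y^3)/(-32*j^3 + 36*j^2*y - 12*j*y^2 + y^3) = (-7*j + y)/(-8*j + y)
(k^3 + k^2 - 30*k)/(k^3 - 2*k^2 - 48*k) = (k - 5)/(k - 8)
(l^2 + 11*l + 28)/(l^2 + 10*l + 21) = (l + 4)/(l + 3)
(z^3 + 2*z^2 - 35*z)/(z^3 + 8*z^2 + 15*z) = (z^2 + 2*z - 35)/(z^2 + 8*z + 15)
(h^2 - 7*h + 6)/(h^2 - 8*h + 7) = (h - 6)/(h - 7)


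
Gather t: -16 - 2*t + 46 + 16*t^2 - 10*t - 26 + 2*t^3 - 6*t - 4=2*t^3 + 16*t^2 - 18*t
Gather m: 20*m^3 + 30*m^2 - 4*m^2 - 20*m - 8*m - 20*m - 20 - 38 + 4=20*m^3 + 26*m^2 - 48*m - 54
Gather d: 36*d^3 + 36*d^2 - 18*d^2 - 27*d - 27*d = 36*d^3 + 18*d^2 - 54*d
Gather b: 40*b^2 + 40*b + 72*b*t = 40*b^2 + b*(72*t + 40)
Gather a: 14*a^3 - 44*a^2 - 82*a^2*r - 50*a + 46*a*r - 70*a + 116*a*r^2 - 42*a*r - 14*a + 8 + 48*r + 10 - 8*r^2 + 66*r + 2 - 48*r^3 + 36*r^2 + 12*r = 14*a^3 + a^2*(-82*r - 44) + a*(116*r^2 + 4*r - 134) - 48*r^3 + 28*r^2 + 126*r + 20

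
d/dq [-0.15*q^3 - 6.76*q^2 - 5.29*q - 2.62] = -0.45*q^2 - 13.52*q - 5.29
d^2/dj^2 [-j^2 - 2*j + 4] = -2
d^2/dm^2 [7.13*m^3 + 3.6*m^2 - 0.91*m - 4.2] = 42.78*m + 7.2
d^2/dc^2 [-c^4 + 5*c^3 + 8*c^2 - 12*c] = -12*c^2 + 30*c + 16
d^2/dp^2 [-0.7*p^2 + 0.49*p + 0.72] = -1.40000000000000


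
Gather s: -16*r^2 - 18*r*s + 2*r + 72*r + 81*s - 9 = -16*r^2 + 74*r + s*(81 - 18*r) - 9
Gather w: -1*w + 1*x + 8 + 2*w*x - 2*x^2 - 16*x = w*(2*x - 1) - 2*x^2 - 15*x + 8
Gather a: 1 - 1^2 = 0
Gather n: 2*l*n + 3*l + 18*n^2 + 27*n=3*l + 18*n^2 + n*(2*l + 27)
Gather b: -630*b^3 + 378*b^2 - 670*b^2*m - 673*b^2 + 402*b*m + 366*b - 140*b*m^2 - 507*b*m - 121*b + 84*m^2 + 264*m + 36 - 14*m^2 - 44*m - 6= -630*b^3 + b^2*(-670*m - 295) + b*(-140*m^2 - 105*m + 245) + 70*m^2 + 220*m + 30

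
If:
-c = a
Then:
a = -c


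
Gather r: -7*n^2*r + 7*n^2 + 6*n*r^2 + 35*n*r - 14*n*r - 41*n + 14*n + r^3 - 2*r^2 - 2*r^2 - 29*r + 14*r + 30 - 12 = 7*n^2 - 27*n + r^3 + r^2*(6*n - 4) + r*(-7*n^2 + 21*n - 15) + 18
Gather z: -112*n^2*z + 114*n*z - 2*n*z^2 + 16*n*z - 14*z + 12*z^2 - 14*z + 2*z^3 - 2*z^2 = 2*z^3 + z^2*(10 - 2*n) + z*(-112*n^2 + 130*n - 28)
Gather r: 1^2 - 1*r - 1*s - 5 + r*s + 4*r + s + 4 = r*(s + 3)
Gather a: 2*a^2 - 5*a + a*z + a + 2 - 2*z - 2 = 2*a^2 + a*(z - 4) - 2*z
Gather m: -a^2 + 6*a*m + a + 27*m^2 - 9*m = -a^2 + a + 27*m^2 + m*(6*a - 9)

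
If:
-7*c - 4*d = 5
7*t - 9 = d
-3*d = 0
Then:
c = -5/7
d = 0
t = 9/7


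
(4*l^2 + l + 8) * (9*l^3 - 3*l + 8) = 36*l^5 + 9*l^4 + 60*l^3 + 29*l^2 - 16*l + 64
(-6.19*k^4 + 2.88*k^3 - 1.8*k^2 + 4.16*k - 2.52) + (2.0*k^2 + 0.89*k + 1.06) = -6.19*k^4 + 2.88*k^3 + 0.2*k^2 + 5.05*k - 1.46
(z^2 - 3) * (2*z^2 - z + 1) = 2*z^4 - z^3 - 5*z^2 + 3*z - 3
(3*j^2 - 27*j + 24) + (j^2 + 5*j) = 4*j^2 - 22*j + 24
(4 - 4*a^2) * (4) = 16 - 16*a^2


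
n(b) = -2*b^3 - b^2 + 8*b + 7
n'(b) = -6*b^2 - 2*b + 8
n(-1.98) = 2.76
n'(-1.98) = -11.56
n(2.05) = 1.97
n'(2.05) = -21.32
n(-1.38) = -0.69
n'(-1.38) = -0.67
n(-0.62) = 2.13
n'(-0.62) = 6.93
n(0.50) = 10.50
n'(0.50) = 5.50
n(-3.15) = 34.39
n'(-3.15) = -45.24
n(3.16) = -40.81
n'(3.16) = -58.23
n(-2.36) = 8.84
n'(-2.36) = -20.70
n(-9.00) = 1312.00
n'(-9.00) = -460.00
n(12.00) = -3497.00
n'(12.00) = -880.00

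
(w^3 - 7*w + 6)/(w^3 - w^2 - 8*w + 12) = (w - 1)/(w - 2)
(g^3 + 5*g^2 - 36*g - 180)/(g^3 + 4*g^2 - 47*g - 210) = (g - 6)/(g - 7)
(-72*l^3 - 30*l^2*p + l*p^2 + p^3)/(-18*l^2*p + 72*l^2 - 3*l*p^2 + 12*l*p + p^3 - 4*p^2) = (4*l + p)/(p - 4)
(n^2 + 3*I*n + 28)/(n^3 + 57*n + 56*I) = (n - 4*I)/(n^2 - 7*I*n + 8)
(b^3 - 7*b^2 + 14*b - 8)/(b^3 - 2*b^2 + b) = (b^2 - 6*b + 8)/(b*(b - 1))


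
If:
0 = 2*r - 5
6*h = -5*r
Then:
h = -25/12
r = 5/2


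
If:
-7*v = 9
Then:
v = -9/7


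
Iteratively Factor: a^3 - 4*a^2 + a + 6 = (a - 2)*(a^2 - 2*a - 3) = (a - 2)*(a + 1)*(a - 3)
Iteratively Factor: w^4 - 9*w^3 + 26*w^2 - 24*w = (w - 4)*(w^3 - 5*w^2 + 6*w) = (w - 4)*(w - 3)*(w^2 - 2*w) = (w - 4)*(w - 3)*(w - 2)*(w)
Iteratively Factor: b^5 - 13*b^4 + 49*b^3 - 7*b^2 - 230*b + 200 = (b - 5)*(b^4 - 8*b^3 + 9*b^2 + 38*b - 40) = (b - 5)*(b - 1)*(b^3 - 7*b^2 + 2*b + 40) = (b - 5)*(b - 1)*(b + 2)*(b^2 - 9*b + 20) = (b - 5)*(b - 4)*(b - 1)*(b + 2)*(b - 5)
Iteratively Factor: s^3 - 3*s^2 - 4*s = (s)*(s^2 - 3*s - 4) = s*(s - 4)*(s + 1)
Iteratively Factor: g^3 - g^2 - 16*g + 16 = (g + 4)*(g^2 - 5*g + 4) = (g - 4)*(g + 4)*(g - 1)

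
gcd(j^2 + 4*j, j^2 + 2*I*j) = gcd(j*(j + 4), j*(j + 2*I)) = j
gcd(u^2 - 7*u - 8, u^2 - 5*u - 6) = u + 1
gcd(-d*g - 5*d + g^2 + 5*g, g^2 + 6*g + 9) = 1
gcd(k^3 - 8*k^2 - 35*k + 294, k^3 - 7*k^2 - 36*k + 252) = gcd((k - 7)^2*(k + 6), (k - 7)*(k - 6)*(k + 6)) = k^2 - k - 42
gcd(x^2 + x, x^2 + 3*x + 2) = x + 1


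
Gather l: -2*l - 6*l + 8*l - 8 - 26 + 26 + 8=0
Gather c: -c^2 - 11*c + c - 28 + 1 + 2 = -c^2 - 10*c - 25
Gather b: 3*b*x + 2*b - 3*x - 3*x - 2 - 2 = b*(3*x + 2) - 6*x - 4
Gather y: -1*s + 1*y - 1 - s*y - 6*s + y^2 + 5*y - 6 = -7*s + y^2 + y*(6 - s) - 7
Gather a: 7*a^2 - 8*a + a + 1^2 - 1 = 7*a^2 - 7*a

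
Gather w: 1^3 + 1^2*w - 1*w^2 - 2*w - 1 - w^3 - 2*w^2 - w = -w^3 - 3*w^2 - 2*w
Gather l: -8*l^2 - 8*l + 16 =-8*l^2 - 8*l + 16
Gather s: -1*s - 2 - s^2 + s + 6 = 4 - s^2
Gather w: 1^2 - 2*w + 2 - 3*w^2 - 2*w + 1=-3*w^2 - 4*w + 4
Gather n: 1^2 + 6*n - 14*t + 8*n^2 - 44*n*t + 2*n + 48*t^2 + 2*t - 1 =8*n^2 + n*(8 - 44*t) + 48*t^2 - 12*t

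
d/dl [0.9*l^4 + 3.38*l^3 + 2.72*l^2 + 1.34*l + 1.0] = 3.6*l^3 + 10.14*l^2 + 5.44*l + 1.34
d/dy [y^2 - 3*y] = 2*y - 3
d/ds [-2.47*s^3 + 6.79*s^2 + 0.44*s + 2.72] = -7.41*s^2 + 13.58*s + 0.44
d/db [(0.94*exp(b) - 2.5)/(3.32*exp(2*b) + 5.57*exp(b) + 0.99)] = (-3.1208*exp(2*b) + 16.6*exp(b) + 14.8556)*exp(b)/(11.0224*exp(4*b) + 36.9848*exp(3*b) + 37.5985*exp(2*b) + 11.0286*exp(b) + 0.9801)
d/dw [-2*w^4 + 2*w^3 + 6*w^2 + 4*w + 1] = -8*w^3 + 6*w^2 + 12*w + 4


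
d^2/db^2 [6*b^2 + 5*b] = 12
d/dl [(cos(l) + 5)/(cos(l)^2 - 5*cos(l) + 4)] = (cos(l)^2 + 10*cos(l) - 29)*sin(l)/(cos(l)^2 - 5*cos(l) + 4)^2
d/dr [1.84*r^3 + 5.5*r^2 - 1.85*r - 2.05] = 5.52*r^2 + 11.0*r - 1.85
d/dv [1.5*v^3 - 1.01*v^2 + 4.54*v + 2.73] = 4.5*v^2 - 2.02*v + 4.54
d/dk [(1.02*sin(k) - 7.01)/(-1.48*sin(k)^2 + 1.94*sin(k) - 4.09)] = (1.5096*sin(k)^2 - 20.7496*sin(k) + 9.4276)*cos(k)/(2.1904*sin(k)^4 - 5.7424*sin(k)^3 + 15.87*sin(k)^2 - 15.8692*sin(k) + 16.7281)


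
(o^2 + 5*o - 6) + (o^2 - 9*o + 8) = 2*o^2 - 4*o + 2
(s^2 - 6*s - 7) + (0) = s^2 - 6*s - 7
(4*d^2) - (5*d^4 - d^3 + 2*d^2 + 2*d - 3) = -5*d^4 + d^3 + 2*d^2 - 2*d + 3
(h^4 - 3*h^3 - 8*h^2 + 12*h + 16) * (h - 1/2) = h^5 - 7*h^4/2 - 13*h^3/2 + 16*h^2 + 10*h - 8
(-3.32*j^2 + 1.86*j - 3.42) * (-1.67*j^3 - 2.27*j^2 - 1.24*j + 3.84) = 5.5444*j^5 + 4.4302*j^4 + 5.606*j^3 - 7.2918*j^2 + 11.3832*j - 13.1328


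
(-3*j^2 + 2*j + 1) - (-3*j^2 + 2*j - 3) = 4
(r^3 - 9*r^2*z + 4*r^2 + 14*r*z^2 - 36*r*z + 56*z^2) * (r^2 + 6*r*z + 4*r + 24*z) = r^5 - 3*r^4*z + 8*r^4 - 40*r^3*z^2 - 24*r^3*z + 16*r^3 + 84*r^2*z^3 - 320*r^2*z^2 - 48*r^2*z + 672*r*z^3 - 640*r*z^2 + 1344*z^3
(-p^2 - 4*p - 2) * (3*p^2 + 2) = -3*p^4 - 12*p^3 - 8*p^2 - 8*p - 4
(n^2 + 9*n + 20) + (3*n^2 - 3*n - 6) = 4*n^2 + 6*n + 14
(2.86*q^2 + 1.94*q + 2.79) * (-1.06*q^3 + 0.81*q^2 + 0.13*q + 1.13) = -3.0316*q^5 + 0.2602*q^4 - 1.0142*q^3 + 5.7439*q^2 + 2.5549*q + 3.1527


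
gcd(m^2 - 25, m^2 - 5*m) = m - 5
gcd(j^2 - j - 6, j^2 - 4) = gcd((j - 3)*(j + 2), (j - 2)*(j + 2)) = j + 2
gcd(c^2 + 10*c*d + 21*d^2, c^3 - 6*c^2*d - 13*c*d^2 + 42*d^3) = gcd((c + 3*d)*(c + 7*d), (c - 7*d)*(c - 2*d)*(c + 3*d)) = c + 3*d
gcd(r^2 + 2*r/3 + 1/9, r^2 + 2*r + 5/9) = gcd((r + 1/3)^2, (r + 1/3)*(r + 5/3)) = r + 1/3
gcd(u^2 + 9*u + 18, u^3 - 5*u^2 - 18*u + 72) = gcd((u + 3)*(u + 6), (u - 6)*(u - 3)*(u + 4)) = 1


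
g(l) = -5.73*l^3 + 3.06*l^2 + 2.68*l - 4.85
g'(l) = -17.19*l^2 + 6.12*l + 2.68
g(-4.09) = 427.41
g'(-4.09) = -309.91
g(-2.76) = 131.53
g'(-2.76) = -145.16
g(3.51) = -205.53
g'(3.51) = -187.62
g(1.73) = -20.72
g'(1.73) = -38.18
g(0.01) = -4.82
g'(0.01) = 2.74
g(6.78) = -1631.86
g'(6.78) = -746.02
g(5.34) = -775.81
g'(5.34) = -454.82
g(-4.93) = 742.90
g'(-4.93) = -445.29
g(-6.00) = 1326.91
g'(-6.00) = -652.88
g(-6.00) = 1326.91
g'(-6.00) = -652.88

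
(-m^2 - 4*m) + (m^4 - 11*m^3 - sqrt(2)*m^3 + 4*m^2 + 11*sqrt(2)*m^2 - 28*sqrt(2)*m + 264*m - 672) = m^4 - 11*m^3 - sqrt(2)*m^3 + 3*m^2 + 11*sqrt(2)*m^2 - 28*sqrt(2)*m + 260*m - 672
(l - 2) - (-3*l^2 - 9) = 3*l^2 + l + 7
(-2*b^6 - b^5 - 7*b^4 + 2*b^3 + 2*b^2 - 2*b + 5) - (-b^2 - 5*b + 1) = -2*b^6 - b^5 - 7*b^4 + 2*b^3 + 3*b^2 + 3*b + 4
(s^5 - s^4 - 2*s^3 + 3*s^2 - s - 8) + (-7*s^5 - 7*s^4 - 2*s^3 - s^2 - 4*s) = -6*s^5 - 8*s^4 - 4*s^3 + 2*s^2 - 5*s - 8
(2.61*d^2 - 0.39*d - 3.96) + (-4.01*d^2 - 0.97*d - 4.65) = -1.4*d^2 - 1.36*d - 8.61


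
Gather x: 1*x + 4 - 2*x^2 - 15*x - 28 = -2*x^2 - 14*x - 24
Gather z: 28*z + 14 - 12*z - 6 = 16*z + 8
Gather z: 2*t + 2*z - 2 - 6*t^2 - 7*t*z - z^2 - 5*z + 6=-6*t^2 + 2*t - z^2 + z*(-7*t - 3) + 4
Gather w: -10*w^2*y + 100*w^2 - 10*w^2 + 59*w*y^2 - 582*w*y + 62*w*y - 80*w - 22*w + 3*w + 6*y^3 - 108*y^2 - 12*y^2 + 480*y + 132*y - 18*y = w^2*(90 - 10*y) + w*(59*y^2 - 520*y - 99) + 6*y^3 - 120*y^2 + 594*y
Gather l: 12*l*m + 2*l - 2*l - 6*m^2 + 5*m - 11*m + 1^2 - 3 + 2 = 12*l*m - 6*m^2 - 6*m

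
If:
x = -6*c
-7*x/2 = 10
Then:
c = 10/21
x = -20/7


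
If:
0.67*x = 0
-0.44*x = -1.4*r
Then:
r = 0.00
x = 0.00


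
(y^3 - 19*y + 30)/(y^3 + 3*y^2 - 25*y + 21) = (y^2 + 3*y - 10)/(y^2 + 6*y - 7)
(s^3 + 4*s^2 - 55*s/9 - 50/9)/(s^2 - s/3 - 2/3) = (3*s^2 + 10*s - 25)/(3*(s - 1))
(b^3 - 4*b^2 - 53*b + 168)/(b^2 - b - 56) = b - 3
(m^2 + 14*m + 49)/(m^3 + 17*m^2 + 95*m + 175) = (m + 7)/(m^2 + 10*m + 25)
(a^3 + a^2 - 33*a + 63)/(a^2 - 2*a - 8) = (-a^3 - a^2 + 33*a - 63)/(-a^2 + 2*a + 8)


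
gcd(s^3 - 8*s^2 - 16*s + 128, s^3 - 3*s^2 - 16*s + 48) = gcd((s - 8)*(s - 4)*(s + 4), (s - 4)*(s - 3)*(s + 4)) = s^2 - 16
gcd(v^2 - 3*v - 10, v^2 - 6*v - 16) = v + 2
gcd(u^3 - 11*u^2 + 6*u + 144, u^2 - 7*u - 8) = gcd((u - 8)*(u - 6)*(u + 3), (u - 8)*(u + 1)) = u - 8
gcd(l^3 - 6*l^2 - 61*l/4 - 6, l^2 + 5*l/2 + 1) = l + 1/2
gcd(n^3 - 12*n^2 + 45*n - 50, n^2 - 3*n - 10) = n - 5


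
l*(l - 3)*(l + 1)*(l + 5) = l^4 + 3*l^3 - 13*l^2 - 15*l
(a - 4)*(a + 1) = a^2 - 3*a - 4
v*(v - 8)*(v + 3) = v^3 - 5*v^2 - 24*v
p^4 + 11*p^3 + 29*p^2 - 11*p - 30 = (p - 1)*(p + 1)*(p + 5)*(p + 6)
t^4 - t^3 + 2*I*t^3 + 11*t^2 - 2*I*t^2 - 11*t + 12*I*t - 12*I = (t - 1)*(t - 3*I)*(t + I)*(t + 4*I)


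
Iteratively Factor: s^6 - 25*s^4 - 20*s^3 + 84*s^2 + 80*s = (s - 5)*(s^5 + 5*s^4 - 20*s^2 - 16*s) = (s - 5)*(s + 2)*(s^4 + 3*s^3 - 6*s^2 - 8*s) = s*(s - 5)*(s + 2)*(s^3 + 3*s^2 - 6*s - 8) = s*(s - 5)*(s - 2)*(s + 2)*(s^2 + 5*s + 4) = s*(s - 5)*(s - 2)*(s + 1)*(s + 2)*(s + 4)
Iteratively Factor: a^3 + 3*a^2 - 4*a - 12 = (a + 3)*(a^2 - 4) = (a - 2)*(a + 3)*(a + 2)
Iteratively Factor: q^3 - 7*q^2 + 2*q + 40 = (q + 2)*(q^2 - 9*q + 20) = (q - 5)*(q + 2)*(q - 4)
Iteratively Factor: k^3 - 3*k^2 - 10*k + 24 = (k - 4)*(k^2 + k - 6) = (k - 4)*(k + 3)*(k - 2)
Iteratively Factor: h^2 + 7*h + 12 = (h + 4)*(h + 3)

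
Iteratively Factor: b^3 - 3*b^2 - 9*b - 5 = (b + 1)*(b^2 - 4*b - 5) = (b + 1)^2*(b - 5)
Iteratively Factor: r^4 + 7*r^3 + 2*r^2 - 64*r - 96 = (r + 4)*(r^3 + 3*r^2 - 10*r - 24) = (r + 4)^2*(r^2 - r - 6) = (r + 2)*(r + 4)^2*(r - 3)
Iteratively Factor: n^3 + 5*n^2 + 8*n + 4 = (n + 1)*(n^2 + 4*n + 4) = (n + 1)*(n + 2)*(n + 2)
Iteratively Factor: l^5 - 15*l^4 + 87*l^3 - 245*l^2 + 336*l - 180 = (l - 2)*(l^4 - 13*l^3 + 61*l^2 - 123*l + 90) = (l - 2)^2*(l^3 - 11*l^2 + 39*l - 45) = (l - 3)*(l - 2)^2*(l^2 - 8*l + 15) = (l - 3)^2*(l - 2)^2*(l - 5)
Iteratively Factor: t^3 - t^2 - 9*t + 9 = (t - 1)*(t^2 - 9) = (t - 3)*(t - 1)*(t + 3)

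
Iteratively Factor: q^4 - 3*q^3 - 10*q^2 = (q + 2)*(q^3 - 5*q^2) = q*(q + 2)*(q^2 - 5*q) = q*(q - 5)*(q + 2)*(q)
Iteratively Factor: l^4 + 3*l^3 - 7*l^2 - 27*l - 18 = (l + 2)*(l^3 + l^2 - 9*l - 9) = (l - 3)*(l + 2)*(l^2 + 4*l + 3) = (l - 3)*(l + 1)*(l + 2)*(l + 3)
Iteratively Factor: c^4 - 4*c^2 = (c - 2)*(c^3 + 2*c^2) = (c - 2)*(c + 2)*(c^2) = c*(c - 2)*(c + 2)*(c)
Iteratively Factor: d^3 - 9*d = (d - 3)*(d^2 + 3*d) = (d - 3)*(d + 3)*(d)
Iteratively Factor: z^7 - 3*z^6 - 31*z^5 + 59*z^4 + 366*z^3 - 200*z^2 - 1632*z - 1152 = (z + 2)*(z^6 - 5*z^5 - 21*z^4 + 101*z^3 + 164*z^2 - 528*z - 576) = (z + 1)*(z + 2)*(z^5 - 6*z^4 - 15*z^3 + 116*z^2 + 48*z - 576) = (z - 4)*(z + 1)*(z + 2)*(z^4 - 2*z^3 - 23*z^2 + 24*z + 144) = (z - 4)*(z + 1)*(z + 2)*(z + 3)*(z^3 - 5*z^2 - 8*z + 48) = (z - 4)^2*(z + 1)*(z + 2)*(z + 3)*(z^2 - z - 12) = (z - 4)^2*(z + 1)*(z + 2)*(z + 3)^2*(z - 4)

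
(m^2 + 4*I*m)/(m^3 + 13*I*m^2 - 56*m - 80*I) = m/(m^2 + 9*I*m - 20)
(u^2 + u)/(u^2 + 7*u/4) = 4*(u + 1)/(4*u + 7)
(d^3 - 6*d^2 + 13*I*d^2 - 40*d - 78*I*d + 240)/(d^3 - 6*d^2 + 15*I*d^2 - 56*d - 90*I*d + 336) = (d + 5*I)/(d + 7*I)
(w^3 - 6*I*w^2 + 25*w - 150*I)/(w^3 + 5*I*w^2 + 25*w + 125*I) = (w - 6*I)/(w + 5*I)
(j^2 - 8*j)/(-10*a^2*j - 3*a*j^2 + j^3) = (8 - j)/(10*a^2 + 3*a*j - j^2)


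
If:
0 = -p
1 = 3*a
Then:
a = 1/3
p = 0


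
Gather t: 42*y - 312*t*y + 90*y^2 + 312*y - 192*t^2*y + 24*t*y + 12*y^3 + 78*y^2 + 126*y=-192*t^2*y - 288*t*y + 12*y^3 + 168*y^2 + 480*y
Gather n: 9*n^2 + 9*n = 9*n^2 + 9*n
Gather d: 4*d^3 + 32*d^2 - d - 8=4*d^3 + 32*d^2 - d - 8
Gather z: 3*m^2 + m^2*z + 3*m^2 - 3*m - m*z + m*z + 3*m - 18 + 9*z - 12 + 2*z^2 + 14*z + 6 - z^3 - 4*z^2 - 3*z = 6*m^2 - z^3 - 2*z^2 + z*(m^2 + 20) - 24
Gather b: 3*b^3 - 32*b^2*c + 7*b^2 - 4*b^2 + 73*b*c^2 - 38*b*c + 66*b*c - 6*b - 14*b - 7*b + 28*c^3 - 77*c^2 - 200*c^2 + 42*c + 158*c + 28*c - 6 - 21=3*b^3 + b^2*(3 - 32*c) + b*(73*c^2 + 28*c - 27) + 28*c^3 - 277*c^2 + 228*c - 27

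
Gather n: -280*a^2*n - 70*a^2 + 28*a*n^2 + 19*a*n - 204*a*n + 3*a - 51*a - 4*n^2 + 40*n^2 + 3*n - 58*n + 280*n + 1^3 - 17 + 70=-70*a^2 - 48*a + n^2*(28*a + 36) + n*(-280*a^2 - 185*a + 225) + 54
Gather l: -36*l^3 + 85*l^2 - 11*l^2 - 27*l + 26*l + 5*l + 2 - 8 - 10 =-36*l^3 + 74*l^2 + 4*l - 16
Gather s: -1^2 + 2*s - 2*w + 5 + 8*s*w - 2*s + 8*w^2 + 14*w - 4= 8*s*w + 8*w^2 + 12*w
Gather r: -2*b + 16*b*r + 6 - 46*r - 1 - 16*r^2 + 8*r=-2*b - 16*r^2 + r*(16*b - 38) + 5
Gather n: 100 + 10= 110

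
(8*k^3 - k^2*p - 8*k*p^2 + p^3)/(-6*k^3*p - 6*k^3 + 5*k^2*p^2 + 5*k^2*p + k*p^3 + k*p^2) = (-8*k^2 - 7*k*p + p^2)/(k*(6*k*p + 6*k + p^2 + p))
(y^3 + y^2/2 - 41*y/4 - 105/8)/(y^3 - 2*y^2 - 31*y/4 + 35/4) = (y + 3/2)/(y - 1)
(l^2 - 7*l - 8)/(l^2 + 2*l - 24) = (l^2 - 7*l - 8)/(l^2 + 2*l - 24)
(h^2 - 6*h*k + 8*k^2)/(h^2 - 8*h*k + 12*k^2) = (h - 4*k)/(h - 6*k)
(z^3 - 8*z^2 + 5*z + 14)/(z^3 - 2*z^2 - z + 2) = (z - 7)/(z - 1)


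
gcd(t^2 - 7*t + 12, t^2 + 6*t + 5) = 1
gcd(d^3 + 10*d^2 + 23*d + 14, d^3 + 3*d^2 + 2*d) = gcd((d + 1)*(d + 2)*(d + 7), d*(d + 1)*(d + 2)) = d^2 + 3*d + 2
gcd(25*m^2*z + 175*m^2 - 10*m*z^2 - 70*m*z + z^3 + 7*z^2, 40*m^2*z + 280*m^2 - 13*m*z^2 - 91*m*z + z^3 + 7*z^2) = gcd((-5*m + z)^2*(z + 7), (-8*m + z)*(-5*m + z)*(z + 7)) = -5*m*z - 35*m + z^2 + 7*z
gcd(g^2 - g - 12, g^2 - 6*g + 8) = g - 4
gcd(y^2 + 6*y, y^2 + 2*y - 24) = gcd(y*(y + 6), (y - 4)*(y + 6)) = y + 6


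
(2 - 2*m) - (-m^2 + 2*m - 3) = m^2 - 4*m + 5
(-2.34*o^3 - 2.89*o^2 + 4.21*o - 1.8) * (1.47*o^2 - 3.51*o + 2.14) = -3.4398*o^5 + 3.9651*o^4 + 11.325*o^3 - 23.6077*o^2 + 15.3274*o - 3.852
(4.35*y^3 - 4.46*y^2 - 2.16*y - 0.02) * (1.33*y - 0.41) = 5.7855*y^4 - 7.7153*y^3 - 1.0442*y^2 + 0.859*y + 0.0082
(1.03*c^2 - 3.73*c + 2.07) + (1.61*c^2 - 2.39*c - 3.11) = 2.64*c^2 - 6.12*c - 1.04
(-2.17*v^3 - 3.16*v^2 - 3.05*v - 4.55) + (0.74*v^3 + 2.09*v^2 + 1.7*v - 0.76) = -1.43*v^3 - 1.07*v^2 - 1.35*v - 5.31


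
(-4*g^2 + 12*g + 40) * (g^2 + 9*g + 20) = -4*g^4 - 24*g^3 + 68*g^2 + 600*g + 800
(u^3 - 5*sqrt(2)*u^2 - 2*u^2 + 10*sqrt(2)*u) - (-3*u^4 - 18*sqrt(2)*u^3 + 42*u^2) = 3*u^4 + u^3 + 18*sqrt(2)*u^3 - 44*u^2 - 5*sqrt(2)*u^2 + 10*sqrt(2)*u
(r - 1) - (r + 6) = -7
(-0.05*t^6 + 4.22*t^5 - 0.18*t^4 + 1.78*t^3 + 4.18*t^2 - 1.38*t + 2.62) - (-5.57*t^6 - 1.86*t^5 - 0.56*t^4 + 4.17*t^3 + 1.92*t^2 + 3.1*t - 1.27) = 5.52*t^6 + 6.08*t^5 + 0.38*t^4 - 2.39*t^3 + 2.26*t^2 - 4.48*t + 3.89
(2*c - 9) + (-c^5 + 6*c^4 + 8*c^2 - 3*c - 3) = -c^5 + 6*c^4 + 8*c^2 - c - 12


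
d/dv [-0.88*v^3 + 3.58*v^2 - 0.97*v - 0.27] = -2.64*v^2 + 7.16*v - 0.97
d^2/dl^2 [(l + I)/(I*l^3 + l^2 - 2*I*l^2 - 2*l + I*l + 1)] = 2*(-3*I*l^3 + 3*l^2 - l*(8 + 7*I) - 1 + 4*I)/(l^7 - l^6*(4 + 3*I) + 3*l^5*(1 + 4*I) + l^4*(8 - 17*I) + l^3*(-17 + 8*I) + 3*l^2*(4 + I) - l*(3 + 4*I) + I)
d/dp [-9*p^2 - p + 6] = -18*p - 1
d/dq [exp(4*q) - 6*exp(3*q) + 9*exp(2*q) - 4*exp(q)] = (4*exp(3*q) - 18*exp(2*q) + 18*exp(q) - 4)*exp(q)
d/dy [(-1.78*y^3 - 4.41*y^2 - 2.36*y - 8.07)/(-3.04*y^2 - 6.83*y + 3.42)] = (5.4112*y^4 + 24.3148*y^3 + 4.68310000000001*y^2 - 79.23*y - 63.1893)/(9.2416*y^4 + 41.5264*y^3 + 25.8553*y^2 - 46.7172*y + 11.6964)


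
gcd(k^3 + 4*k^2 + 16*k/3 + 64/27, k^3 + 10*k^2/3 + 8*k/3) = k + 4/3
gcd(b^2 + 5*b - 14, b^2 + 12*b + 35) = b + 7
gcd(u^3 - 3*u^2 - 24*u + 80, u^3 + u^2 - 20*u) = u^2 + u - 20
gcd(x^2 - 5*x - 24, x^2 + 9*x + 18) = x + 3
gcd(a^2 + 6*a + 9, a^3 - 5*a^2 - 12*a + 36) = a + 3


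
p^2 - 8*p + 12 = (p - 6)*(p - 2)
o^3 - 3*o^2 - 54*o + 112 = (o - 8)*(o - 2)*(o + 7)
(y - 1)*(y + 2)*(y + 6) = y^3 + 7*y^2 + 4*y - 12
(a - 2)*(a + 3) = a^2 + a - 6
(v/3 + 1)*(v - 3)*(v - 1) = v^3/3 - v^2/3 - 3*v + 3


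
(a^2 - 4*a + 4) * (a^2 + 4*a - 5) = a^4 - 17*a^2 + 36*a - 20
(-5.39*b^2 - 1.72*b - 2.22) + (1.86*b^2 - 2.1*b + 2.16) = -3.53*b^2 - 3.82*b - 0.0600000000000001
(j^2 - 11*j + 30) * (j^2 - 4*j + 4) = j^4 - 15*j^3 + 78*j^2 - 164*j + 120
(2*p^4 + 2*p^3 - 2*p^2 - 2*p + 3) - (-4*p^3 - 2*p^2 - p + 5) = 2*p^4 + 6*p^3 - p - 2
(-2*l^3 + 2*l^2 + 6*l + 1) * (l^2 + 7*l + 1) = -2*l^5 - 12*l^4 + 18*l^3 + 45*l^2 + 13*l + 1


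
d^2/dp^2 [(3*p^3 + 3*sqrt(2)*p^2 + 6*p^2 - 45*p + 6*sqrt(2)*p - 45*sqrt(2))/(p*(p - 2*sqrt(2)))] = 18*(-p^3 + 2*sqrt(2)*p^3 - 15*sqrt(2)*p^2 + 60*p - 40*sqrt(2))/(p^3*(p^3 - 6*sqrt(2)*p^2 + 24*p - 16*sqrt(2)))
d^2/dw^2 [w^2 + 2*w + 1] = 2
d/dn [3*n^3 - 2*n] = 9*n^2 - 2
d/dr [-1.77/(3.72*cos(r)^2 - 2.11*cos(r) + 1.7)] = (3.7347 - 13.1688*cos(r))*sin(r)/(3.72*cos(r)^2 - 2.11*cos(r) + 1.7)^2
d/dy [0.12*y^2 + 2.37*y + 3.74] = 0.24*y + 2.37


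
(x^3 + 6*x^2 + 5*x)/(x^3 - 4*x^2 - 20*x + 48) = x*(x^2 + 6*x + 5)/(x^3 - 4*x^2 - 20*x + 48)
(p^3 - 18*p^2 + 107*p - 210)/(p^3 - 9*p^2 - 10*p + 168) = (p - 5)/(p + 4)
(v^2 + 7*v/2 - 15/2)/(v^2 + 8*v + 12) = (2*v^2 + 7*v - 15)/(2*(v^2 + 8*v + 12))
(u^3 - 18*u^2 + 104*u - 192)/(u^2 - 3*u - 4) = (u^2 - 14*u + 48)/(u + 1)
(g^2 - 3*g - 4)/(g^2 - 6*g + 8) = (g + 1)/(g - 2)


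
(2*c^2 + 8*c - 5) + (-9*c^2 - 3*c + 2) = -7*c^2 + 5*c - 3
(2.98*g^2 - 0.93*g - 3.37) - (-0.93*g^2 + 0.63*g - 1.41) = 3.91*g^2 - 1.56*g - 1.96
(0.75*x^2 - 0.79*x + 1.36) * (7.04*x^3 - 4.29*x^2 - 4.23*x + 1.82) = 5.28*x^5 - 8.7791*x^4 + 9.791*x^3 - 1.1277*x^2 - 7.1906*x + 2.4752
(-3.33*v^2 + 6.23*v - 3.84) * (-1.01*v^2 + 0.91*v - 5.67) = 3.3633*v^4 - 9.3226*v^3 + 28.4288*v^2 - 38.8185*v + 21.7728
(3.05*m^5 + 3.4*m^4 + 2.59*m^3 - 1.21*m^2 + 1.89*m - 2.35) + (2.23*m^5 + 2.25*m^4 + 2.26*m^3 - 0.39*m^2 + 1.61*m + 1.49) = 5.28*m^5 + 5.65*m^4 + 4.85*m^3 - 1.6*m^2 + 3.5*m - 0.86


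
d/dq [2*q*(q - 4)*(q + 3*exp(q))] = 6*q^2*exp(q) + 6*q^2 - 12*q*exp(q) - 16*q - 24*exp(q)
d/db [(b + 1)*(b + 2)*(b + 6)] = 3*b^2 + 18*b + 20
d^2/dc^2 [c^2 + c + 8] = 2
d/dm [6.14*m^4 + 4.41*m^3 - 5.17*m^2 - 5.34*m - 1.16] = 24.56*m^3 + 13.23*m^2 - 10.34*m - 5.34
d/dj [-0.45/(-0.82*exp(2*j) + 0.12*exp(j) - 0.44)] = (0.054 - 0.738*exp(j))*exp(j)/(0.82*exp(2*j) - 0.12*exp(j) + 0.44)^2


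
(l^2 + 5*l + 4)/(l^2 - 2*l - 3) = (l + 4)/(l - 3)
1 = 1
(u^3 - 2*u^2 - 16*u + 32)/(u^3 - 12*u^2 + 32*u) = (u^2 + 2*u - 8)/(u*(u - 8))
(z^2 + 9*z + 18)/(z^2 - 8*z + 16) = (z^2 + 9*z + 18)/(z^2 - 8*z + 16)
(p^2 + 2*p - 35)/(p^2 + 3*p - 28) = (p - 5)/(p - 4)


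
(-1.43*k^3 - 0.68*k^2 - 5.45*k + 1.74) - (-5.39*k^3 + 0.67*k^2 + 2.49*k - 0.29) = 3.96*k^3 - 1.35*k^2 - 7.94*k + 2.03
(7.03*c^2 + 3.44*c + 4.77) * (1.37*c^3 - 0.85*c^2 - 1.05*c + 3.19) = 9.6311*c^5 - 1.2627*c^4 - 3.7706*c^3 + 14.7592*c^2 + 5.9651*c + 15.2163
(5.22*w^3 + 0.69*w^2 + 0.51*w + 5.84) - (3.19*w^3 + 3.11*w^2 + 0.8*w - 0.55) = 2.03*w^3 - 2.42*w^2 - 0.29*w + 6.39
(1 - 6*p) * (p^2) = -6*p^3 + p^2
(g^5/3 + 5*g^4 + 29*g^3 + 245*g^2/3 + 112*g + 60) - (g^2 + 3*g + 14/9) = g^5/3 + 5*g^4 + 29*g^3 + 242*g^2/3 + 109*g + 526/9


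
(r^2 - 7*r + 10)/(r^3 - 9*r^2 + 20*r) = (r - 2)/(r*(r - 4))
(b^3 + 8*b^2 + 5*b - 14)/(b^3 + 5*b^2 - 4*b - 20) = (b^2 + 6*b - 7)/(b^2 + 3*b - 10)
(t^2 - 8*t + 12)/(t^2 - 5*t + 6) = (t - 6)/(t - 3)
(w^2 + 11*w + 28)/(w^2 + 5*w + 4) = (w + 7)/(w + 1)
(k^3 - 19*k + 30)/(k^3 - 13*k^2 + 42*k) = (k^3 - 19*k + 30)/(k*(k^2 - 13*k + 42))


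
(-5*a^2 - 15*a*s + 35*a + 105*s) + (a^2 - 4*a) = -4*a^2 - 15*a*s + 31*a + 105*s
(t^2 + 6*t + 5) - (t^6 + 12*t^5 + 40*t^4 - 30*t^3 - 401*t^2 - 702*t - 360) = -t^6 - 12*t^5 - 40*t^4 + 30*t^3 + 402*t^2 + 708*t + 365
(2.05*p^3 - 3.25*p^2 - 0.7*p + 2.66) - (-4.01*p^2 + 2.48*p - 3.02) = 2.05*p^3 + 0.76*p^2 - 3.18*p + 5.68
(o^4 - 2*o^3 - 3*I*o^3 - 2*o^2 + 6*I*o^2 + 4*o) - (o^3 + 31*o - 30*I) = o^4 - 3*o^3 - 3*I*o^3 - 2*o^2 + 6*I*o^2 - 27*o + 30*I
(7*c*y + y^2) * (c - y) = 7*c^2*y - 6*c*y^2 - y^3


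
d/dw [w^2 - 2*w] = 2*w - 2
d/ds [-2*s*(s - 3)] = 6 - 4*s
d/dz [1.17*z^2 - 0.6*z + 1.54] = 2.34*z - 0.6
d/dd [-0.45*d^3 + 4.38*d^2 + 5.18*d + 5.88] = -1.35*d^2 + 8.76*d + 5.18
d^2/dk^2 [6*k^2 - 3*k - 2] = 12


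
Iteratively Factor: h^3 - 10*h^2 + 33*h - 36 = (h - 3)*(h^2 - 7*h + 12) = (h - 3)^2*(h - 4)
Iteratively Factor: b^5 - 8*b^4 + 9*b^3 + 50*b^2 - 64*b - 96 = (b + 1)*(b^4 - 9*b^3 + 18*b^2 + 32*b - 96) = (b - 3)*(b + 1)*(b^3 - 6*b^2 + 32) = (b - 4)*(b - 3)*(b + 1)*(b^2 - 2*b - 8) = (b - 4)*(b - 3)*(b + 1)*(b + 2)*(b - 4)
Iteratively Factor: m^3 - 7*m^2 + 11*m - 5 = (m - 1)*(m^2 - 6*m + 5) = (m - 1)^2*(m - 5)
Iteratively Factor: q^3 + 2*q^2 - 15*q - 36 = (q + 3)*(q^2 - q - 12) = (q + 3)^2*(q - 4)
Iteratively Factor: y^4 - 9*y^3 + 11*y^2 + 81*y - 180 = (y - 4)*(y^3 - 5*y^2 - 9*y + 45) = (y - 4)*(y + 3)*(y^2 - 8*y + 15) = (y - 4)*(y - 3)*(y + 3)*(y - 5)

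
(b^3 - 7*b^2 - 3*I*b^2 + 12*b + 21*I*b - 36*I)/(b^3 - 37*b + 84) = (b - 3*I)/(b + 7)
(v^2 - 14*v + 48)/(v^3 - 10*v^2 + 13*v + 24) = (v - 6)/(v^2 - 2*v - 3)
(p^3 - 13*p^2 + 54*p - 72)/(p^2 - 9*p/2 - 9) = 2*(p^2 - 7*p + 12)/(2*p + 3)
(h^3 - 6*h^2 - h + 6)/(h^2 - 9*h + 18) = (h^2 - 1)/(h - 3)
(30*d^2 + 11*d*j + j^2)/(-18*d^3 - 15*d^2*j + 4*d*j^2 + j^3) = (-5*d - j)/(3*d^2 + 2*d*j - j^2)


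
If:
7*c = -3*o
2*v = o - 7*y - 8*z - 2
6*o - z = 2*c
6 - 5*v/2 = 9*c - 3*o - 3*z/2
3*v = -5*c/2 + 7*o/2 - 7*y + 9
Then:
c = 129/1805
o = -301/1805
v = 2268/1805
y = 1613/2527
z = -2064/1805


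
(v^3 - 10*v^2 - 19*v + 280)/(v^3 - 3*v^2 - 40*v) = (v - 7)/v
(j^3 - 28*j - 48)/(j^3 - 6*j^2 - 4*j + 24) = (j + 4)/(j - 2)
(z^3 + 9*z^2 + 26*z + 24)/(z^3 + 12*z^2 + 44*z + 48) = (z + 3)/(z + 6)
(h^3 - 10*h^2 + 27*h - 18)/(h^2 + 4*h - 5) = (h^2 - 9*h + 18)/(h + 5)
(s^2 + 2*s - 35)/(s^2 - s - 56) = (s - 5)/(s - 8)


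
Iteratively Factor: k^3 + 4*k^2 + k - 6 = (k - 1)*(k^2 + 5*k + 6) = (k - 1)*(k + 3)*(k + 2)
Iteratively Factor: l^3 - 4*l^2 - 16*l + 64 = (l - 4)*(l^2 - 16) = (l - 4)*(l + 4)*(l - 4)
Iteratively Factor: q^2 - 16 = (q - 4)*(q + 4)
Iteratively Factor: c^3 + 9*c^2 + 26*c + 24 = (c + 4)*(c^2 + 5*c + 6) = (c + 2)*(c + 4)*(c + 3)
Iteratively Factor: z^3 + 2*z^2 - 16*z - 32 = (z - 4)*(z^2 + 6*z + 8) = (z - 4)*(z + 2)*(z + 4)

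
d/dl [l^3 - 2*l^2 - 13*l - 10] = 3*l^2 - 4*l - 13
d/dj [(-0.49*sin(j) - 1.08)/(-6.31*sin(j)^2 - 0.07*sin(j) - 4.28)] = (-3.0919*sin(j)^2 - 13.6296*sin(j) + 2.0216)*cos(j)/(39.8161*sin(j)^4 + 0.8834*sin(j)^3 + 54.0185*sin(j)^2 + 0.5992*sin(j) + 18.3184)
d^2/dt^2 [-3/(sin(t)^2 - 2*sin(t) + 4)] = 6*(2*sin(t)^3 - 3*sin(t)^2 - 9*sin(t) + 10)*sin(t)/(sin(t)^2 - 2*sin(t) + 4)^3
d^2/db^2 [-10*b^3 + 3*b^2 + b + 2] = 6 - 60*b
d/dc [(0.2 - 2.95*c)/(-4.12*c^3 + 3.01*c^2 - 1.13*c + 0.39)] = (-24.308*c^3 + 11.3515*c^2 - 1.204*c - 0.9245)/(16.9744*c^6 - 24.8024*c^5 + 18.3713*c^4 - 10.0162*c^3 + 3.6247*c^2 - 0.8814*c + 0.1521)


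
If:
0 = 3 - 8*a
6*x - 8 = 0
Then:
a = 3/8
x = 4/3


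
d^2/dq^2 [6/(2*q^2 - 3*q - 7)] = 12*(4*q^2 - 6*q - (4*q - 3)^2 - 14)/(-2*q^2 + 3*q + 7)^3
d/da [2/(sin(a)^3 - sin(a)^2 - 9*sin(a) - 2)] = 2*(-3*sin(a)^2 + 2*sin(a) + 9)*cos(a)/(-sin(a)^3 + sin(a)^2 + 9*sin(a) + 2)^2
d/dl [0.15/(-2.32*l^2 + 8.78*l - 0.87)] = (0.696*l - 1.317)/(2.32*l^2 - 8.78*l + 0.87)^2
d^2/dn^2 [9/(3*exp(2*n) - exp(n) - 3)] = 9*((1 - 12*exp(n))*(-3*exp(2*n) + exp(n) + 3) - 2*(6*exp(n) - 1)^2*exp(n))*exp(n)/(-3*exp(2*n) + exp(n) + 3)^3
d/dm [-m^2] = -2*m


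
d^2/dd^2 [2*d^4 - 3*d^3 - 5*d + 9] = 6*d*(4*d - 3)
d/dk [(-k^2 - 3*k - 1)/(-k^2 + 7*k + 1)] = 2*(-5*k^2 - 2*k + 2)/(k^4 - 14*k^3 + 47*k^2 + 14*k + 1)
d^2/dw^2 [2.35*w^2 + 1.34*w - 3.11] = 4.70000000000000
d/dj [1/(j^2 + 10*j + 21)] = 2*(-j - 5)/(j^2 + 10*j + 21)^2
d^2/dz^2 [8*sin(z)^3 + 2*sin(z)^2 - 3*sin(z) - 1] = -3*sin(z) + 18*sin(3*z) + 4*cos(2*z)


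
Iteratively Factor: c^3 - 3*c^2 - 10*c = (c + 2)*(c^2 - 5*c) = (c - 5)*(c + 2)*(c)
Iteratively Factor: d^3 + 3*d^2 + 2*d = (d + 1)*(d^2 + 2*d) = d*(d + 1)*(d + 2)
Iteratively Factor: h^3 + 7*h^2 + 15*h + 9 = (h + 3)*(h^2 + 4*h + 3) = (h + 3)^2*(h + 1)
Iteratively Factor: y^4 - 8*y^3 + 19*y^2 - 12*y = (y - 4)*(y^3 - 4*y^2 + 3*y) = y*(y - 4)*(y^2 - 4*y + 3) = y*(y - 4)*(y - 3)*(y - 1)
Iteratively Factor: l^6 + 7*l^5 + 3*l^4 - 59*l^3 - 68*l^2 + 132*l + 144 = (l - 2)*(l^5 + 9*l^4 + 21*l^3 - 17*l^2 - 102*l - 72) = (l - 2)^2*(l^4 + 11*l^3 + 43*l^2 + 69*l + 36) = (l - 2)^2*(l + 4)*(l^3 + 7*l^2 + 15*l + 9) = (l - 2)^2*(l + 3)*(l + 4)*(l^2 + 4*l + 3) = (l - 2)^2*(l + 1)*(l + 3)*(l + 4)*(l + 3)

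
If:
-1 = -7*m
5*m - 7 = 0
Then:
No Solution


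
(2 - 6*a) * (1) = 2 - 6*a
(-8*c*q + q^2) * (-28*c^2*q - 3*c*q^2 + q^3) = 224*c^3*q^2 - 4*c^2*q^3 - 11*c*q^4 + q^5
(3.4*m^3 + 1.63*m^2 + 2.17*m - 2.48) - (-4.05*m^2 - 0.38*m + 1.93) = 3.4*m^3 + 5.68*m^2 + 2.55*m - 4.41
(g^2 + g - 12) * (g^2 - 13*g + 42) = g^4 - 12*g^3 + 17*g^2 + 198*g - 504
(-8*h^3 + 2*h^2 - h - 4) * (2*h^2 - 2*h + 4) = -16*h^5 + 20*h^4 - 38*h^3 + 2*h^2 + 4*h - 16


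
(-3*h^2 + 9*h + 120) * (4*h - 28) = -12*h^3 + 120*h^2 + 228*h - 3360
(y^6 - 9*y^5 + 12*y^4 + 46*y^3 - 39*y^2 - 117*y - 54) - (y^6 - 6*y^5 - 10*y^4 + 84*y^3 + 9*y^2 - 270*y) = -3*y^5 + 22*y^4 - 38*y^3 - 48*y^2 + 153*y - 54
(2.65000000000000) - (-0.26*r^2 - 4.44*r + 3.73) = 0.26*r^2 + 4.44*r - 1.08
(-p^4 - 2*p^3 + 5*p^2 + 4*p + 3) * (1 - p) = p^5 + p^4 - 7*p^3 + p^2 + p + 3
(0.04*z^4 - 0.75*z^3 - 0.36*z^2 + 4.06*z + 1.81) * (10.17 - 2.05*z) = -0.082*z^5 + 1.9443*z^4 - 6.8895*z^3 - 11.9842*z^2 + 37.5797*z + 18.4077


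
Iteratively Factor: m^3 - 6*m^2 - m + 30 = (m - 5)*(m^2 - m - 6) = (m - 5)*(m + 2)*(m - 3)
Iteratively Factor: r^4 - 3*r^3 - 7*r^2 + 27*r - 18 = (r - 2)*(r^3 - r^2 - 9*r + 9) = (r - 2)*(r - 1)*(r^2 - 9) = (r - 2)*(r - 1)*(r + 3)*(r - 3)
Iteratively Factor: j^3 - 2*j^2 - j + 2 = (j + 1)*(j^2 - 3*j + 2) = (j - 1)*(j + 1)*(j - 2)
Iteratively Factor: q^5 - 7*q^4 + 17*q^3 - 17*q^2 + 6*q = (q)*(q^4 - 7*q^3 + 17*q^2 - 17*q + 6) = q*(q - 2)*(q^3 - 5*q^2 + 7*q - 3) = q*(q - 2)*(q - 1)*(q^2 - 4*q + 3) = q*(q - 3)*(q - 2)*(q - 1)*(q - 1)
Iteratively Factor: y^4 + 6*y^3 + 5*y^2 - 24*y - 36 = (y - 2)*(y^3 + 8*y^2 + 21*y + 18) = (y - 2)*(y + 3)*(y^2 + 5*y + 6) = (y - 2)*(y + 2)*(y + 3)*(y + 3)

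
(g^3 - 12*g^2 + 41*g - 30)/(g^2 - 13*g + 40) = (g^2 - 7*g + 6)/(g - 8)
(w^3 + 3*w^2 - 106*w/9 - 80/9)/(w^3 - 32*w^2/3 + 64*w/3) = (3*w^2 + 17*w + 10)/(3*w*(w - 8))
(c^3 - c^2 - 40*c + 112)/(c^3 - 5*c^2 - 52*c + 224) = (c - 4)/(c - 8)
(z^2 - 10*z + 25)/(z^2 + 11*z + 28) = (z^2 - 10*z + 25)/(z^2 + 11*z + 28)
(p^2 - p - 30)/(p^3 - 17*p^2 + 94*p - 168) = (p + 5)/(p^2 - 11*p + 28)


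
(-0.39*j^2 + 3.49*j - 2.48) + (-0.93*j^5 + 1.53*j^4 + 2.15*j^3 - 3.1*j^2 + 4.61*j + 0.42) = -0.93*j^5 + 1.53*j^4 + 2.15*j^3 - 3.49*j^2 + 8.1*j - 2.06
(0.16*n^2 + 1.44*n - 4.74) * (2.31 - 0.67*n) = -0.1072*n^3 - 0.5952*n^2 + 6.5022*n - 10.9494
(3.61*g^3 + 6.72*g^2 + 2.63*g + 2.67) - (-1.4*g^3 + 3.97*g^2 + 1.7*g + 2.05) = 5.01*g^3 + 2.75*g^2 + 0.93*g + 0.62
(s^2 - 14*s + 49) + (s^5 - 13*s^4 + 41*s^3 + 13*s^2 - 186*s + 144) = s^5 - 13*s^4 + 41*s^3 + 14*s^2 - 200*s + 193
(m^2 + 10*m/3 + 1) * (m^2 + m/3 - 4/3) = m^4 + 11*m^3/3 + 7*m^2/9 - 37*m/9 - 4/3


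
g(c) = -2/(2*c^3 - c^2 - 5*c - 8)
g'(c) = -2*(-6*c^2 + 2*c + 5)/(2*c^3 - c^2 - 5*c - 8)^2 = 2*(6*c^2 - 2*c - 5)/(-2*c^3 + c^2 + 5*c + 8)^2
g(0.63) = 0.18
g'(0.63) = -0.06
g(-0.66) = 0.35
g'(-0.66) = -0.07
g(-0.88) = 0.35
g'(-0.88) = 0.09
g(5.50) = -0.01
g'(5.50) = 0.00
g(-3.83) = 0.02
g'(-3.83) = 0.01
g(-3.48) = 0.02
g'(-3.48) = 0.02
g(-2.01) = 0.11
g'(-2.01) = 0.14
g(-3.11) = 0.03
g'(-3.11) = 0.03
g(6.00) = -0.00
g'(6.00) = 0.00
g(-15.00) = 0.00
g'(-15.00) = 0.00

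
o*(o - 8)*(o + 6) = o^3 - 2*o^2 - 48*o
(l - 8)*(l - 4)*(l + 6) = l^3 - 6*l^2 - 40*l + 192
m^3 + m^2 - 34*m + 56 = (m - 4)*(m - 2)*(m + 7)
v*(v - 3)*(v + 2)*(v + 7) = v^4 + 6*v^3 - 13*v^2 - 42*v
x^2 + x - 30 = (x - 5)*(x + 6)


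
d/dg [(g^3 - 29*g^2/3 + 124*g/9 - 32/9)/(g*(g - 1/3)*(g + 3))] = (37*g^2 - 64*g - 96)/(3*g^2*(g^2 + 6*g + 9))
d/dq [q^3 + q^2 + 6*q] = 3*q^2 + 2*q + 6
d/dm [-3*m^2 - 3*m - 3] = -6*m - 3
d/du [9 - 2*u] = -2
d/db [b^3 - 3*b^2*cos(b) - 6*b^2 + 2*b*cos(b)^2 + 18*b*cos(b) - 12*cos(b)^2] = 3*b^2*sin(b) + 3*b^2 - 18*b*sin(b) - 2*b*sin(2*b) - 6*b*cos(b) - 12*b + 12*sin(2*b) + 18*cos(b) + cos(2*b) + 1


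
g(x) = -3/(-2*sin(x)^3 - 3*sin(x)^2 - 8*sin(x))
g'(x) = -3*(6*sin(x)^2*cos(x) + 6*sin(x)*cos(x) + 8*cos(x))/(-2*sin(x)^3 - 3*sin(x)^2 - 8*sin(x))^2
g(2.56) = 0.53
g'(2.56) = 1.04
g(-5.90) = 0.85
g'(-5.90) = -2.50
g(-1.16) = -0.47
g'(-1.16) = -0.22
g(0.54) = 0.58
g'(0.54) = -1.22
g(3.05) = 3.96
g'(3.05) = 44.67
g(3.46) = -1.32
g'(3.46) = 3.70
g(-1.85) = -0.45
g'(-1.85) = 0.14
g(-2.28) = -0.57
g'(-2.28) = 0.50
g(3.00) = 2.51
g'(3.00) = 18.67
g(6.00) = -1.47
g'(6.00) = -4.68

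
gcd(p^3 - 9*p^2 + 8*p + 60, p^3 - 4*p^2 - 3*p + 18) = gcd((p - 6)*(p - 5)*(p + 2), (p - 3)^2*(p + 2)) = p + 2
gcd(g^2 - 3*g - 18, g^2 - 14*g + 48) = g - 6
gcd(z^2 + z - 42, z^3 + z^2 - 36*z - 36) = z - 6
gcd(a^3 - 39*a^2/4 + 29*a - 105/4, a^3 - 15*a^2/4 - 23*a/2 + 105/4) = a^2 - 27*a/4 + 35/4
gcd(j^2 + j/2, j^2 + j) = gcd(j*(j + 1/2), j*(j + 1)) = j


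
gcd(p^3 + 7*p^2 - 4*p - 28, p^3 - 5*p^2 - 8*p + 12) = p + 2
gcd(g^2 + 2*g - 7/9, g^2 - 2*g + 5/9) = g - 1/3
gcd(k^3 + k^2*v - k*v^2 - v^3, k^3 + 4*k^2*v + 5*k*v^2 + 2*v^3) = k^2 + 2*k*v + v^2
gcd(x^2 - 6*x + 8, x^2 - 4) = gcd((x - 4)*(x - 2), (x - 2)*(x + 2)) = x - 2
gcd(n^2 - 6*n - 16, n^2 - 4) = n + 2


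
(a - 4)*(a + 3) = a^2 - a - 12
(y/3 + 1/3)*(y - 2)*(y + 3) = y^3/3 + 2*y^2/3 - 5*y/3 - 2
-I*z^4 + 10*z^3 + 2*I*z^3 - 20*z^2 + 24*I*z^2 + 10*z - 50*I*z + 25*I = (z - 1)*(z + 5*I)^2*(-I*z + I)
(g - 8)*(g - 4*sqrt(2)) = g^2 - 8*g - 4*sqrt(2)*g + 32*sqrt(2)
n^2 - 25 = (n - 5)*(n + 5)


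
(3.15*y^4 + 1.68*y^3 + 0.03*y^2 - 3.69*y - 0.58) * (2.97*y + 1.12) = 9.3555*y^5 + 8.5176*y^4 + 1.9707*y^3 - 10.9257*y^2 - 5.8554*y - 0.6496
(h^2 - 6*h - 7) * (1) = h^2 - 6*h - 7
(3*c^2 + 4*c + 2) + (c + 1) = 3*c^2 + 5*c + 3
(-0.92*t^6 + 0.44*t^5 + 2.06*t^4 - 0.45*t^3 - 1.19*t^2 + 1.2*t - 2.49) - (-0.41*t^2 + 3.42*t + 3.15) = -0.92*t^6 + 0.44*t^5 + 2.06*t^4 - 0.45*t^3 - 0.78*t^2 - 2.22*t - 5.64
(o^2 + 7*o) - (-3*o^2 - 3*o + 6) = 4*o^2 + 10*o - 6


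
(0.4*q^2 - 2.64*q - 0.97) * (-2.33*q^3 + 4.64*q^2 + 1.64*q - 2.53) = -0.932*q^5 + 8.0072*q^4 - 9.3335*q^3 - 9.8424*q^2 + 5.0884*q + 2.4541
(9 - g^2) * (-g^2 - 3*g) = g^4 + 3*g^3 - 9*g^2 - 27*g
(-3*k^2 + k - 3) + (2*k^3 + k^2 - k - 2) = 2*k^3 - 2*k^2 - 5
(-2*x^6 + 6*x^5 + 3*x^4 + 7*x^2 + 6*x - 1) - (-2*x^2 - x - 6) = -2*x^6 + 6*x^5 + 3*x^4 + 9*x^2 + 7*x + 5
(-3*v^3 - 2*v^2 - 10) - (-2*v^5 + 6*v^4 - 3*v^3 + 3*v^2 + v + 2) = 2*v^5 - 6*v^4 - 5*v^2 - v - 12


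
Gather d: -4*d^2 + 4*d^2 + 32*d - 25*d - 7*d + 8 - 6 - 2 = 0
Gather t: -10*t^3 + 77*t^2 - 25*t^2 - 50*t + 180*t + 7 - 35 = -10*t^3 + 52*t^2 + 130*t - 28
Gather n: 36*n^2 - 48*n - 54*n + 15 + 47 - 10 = 36*n^2 - 102*n + 52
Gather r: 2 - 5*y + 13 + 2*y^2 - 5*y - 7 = 2*y^2 - 10*y + 8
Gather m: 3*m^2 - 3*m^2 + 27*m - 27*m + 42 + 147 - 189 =0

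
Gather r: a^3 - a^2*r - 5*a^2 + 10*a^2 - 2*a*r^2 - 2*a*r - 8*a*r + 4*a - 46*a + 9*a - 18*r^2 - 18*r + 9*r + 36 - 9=a^3 + 5*a^2 - 33*a + r^2*(-2*a - 18) + r*(-a^2 - 10*a - 9) + 27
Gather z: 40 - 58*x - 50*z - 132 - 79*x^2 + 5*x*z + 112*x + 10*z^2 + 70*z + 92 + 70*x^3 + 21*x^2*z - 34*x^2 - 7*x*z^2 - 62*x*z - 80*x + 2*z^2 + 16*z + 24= 70*x^3 - 113*x^2 - 26*x + z^2*(12 - 7*x) + z*(21*x^2 - 57*x + 36) + 24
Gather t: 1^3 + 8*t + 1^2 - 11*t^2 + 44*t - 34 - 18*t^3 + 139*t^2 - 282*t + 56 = -18*t^3 + 128*t^2 - 230*t + 24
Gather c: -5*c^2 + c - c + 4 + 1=5 - 5*c^2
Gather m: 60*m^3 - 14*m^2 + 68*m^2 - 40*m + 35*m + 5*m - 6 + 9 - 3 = 60*m^3 + 54*m^2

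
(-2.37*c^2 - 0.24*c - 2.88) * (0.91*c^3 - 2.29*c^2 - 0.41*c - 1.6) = -2.1567*c^5 + 5.2089*c^4 - 1.0995*c^3 + 10.4856*c^2 + 1.5648*c + 4.608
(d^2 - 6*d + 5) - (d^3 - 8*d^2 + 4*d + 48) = -d^3 + 9*d^2 - 10*d - 43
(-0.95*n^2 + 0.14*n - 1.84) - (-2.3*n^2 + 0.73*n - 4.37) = 1.35*n^2 - 0.59*n + 2.53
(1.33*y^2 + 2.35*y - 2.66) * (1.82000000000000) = 2.4206*y^2 + 4.277*y - 4.8412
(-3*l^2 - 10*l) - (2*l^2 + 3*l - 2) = -5*l^2 - 13*l + 2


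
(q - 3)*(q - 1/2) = q^2 - 7*q/2 + 3/2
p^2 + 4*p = p*(p + 4)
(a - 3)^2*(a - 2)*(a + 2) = a^4 - 6*a^3 + 5*a^2 + 24*a - 36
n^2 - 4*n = n*(n - 4)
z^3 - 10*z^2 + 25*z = z*(z - 5)^2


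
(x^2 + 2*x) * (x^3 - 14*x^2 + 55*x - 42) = x^5 - 12*x^4 + 27*x^3 + 68*x^2 - 84*x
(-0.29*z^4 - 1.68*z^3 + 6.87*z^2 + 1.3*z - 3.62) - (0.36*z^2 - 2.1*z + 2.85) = -0.29*z^4 - 1.68*z^3 + 6.51*z^2 + 3.4*z - 6.47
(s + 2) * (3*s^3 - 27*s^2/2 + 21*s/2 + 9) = 3*s^4 - 15*s^3/2 - 33*s^2/2 + 30*s + 18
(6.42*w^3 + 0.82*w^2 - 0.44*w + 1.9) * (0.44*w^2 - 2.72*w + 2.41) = 2.8248*w^5 - 17.1016*w^4 + 13.0482*w^3 + 4.009*w^2 - 6.2284*w + 4.579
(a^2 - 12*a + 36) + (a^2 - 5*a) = 2*a^2 - 17*a + 36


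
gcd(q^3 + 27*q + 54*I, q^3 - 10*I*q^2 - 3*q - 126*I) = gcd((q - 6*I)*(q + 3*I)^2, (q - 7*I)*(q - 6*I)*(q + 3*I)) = q^2 - 3*I*q + 18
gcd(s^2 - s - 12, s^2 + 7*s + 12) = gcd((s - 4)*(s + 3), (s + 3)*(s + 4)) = s + 3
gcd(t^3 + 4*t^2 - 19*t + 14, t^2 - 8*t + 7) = t - 1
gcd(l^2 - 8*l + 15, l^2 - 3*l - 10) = l - 5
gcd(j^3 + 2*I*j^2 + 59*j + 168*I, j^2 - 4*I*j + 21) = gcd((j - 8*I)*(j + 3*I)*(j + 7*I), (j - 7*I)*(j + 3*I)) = j + 3*I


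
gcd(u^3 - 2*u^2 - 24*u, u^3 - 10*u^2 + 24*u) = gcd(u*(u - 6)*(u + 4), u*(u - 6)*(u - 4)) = u^2 - 6*u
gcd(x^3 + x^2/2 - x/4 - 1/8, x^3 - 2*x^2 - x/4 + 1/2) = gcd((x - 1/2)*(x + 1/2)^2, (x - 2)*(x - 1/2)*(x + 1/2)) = x^2 - 1/4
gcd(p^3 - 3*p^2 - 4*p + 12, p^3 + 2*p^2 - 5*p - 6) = p - 2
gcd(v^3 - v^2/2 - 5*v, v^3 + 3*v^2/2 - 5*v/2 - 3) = v + 2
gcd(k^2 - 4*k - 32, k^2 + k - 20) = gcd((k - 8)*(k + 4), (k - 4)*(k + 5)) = 1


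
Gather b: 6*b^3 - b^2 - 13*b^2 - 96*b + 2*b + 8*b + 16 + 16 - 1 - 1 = 6*b^3 - 14*b^2 - 86*b + 30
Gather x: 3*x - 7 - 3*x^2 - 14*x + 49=-3*x^2 - 11*x + 42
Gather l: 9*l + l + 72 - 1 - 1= 10*l + 70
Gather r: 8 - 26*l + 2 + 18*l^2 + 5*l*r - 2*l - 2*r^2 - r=18*l^2 - 28*l - 2*r^2 + r*(5*l - 1) + 10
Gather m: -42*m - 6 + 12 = 6 - 42*m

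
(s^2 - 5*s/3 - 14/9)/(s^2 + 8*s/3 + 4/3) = (s - 7/3)/(s + 2)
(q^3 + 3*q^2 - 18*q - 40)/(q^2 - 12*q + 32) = (q^2 + 7*q + 10)/(q - 8)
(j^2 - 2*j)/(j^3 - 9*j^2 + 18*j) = (j - 2)/(j^2 - 9*j + 18)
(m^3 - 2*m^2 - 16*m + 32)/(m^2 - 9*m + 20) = (m^2 + 2*m - 8)/(m - 5)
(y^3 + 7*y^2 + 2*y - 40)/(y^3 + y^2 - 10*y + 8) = (y + 5)/(y - 1)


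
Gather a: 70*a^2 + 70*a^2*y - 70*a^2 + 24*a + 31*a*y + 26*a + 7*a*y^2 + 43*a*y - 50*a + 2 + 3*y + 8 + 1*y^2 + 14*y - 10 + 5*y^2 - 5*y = 70*a^2*y + a*(7*y^2 + 74*y) + 6*y^2 + 12*y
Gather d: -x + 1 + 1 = 2 - x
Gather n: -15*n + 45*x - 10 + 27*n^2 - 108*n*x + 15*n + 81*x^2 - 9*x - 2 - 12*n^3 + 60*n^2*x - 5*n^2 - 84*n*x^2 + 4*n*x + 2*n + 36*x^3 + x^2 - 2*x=-12*n^3 + n^2*(60*x + 22) + n*(-84*x^2 - 104*x + 2) + 36*x^3 + 82*x^2 + 34*x - 12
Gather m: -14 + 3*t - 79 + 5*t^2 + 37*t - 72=5*t^2 + 40*t - 165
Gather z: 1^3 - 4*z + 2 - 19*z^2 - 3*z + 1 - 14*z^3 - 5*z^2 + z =-14*z^3 - 24*z^2 - 6*z + 4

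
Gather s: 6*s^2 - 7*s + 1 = 6*s^2 - 7*s + 1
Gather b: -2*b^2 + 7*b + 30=-2*b^2 + 7*b + 30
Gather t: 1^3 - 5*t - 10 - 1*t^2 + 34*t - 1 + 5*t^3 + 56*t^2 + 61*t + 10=5*t^3 + 55*t^2 + 90*t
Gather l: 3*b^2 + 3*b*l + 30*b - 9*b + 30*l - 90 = 3*b^2 + 21*b + l*(3*b + 30) - 90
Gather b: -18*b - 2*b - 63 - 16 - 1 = -20*b - 80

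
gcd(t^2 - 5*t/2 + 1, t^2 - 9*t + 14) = t - 2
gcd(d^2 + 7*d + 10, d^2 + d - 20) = d + 5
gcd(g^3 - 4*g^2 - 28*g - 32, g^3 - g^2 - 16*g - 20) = g^2 + 4*g + 4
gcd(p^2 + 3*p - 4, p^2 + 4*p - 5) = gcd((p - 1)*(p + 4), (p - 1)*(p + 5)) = p - 1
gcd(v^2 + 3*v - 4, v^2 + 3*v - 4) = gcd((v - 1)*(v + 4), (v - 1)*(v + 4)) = v^2 + 3*v - 4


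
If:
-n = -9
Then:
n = 9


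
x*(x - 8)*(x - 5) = x^3 - 13*x^2 + 40*x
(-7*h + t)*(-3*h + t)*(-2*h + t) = -42*h^3 + 41*h^2*t - 12*h*t^2 + t^3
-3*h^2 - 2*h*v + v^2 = (-3*h + v)*(h + v)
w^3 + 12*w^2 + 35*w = w*(w + 5)*(w + 7)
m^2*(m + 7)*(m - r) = m^4 - m^3*r + 7*m^3 - 7*m^2*r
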